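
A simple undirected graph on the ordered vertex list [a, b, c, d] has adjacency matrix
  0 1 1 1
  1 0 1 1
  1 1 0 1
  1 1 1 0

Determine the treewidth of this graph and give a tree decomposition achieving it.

A single bag containing all 4 vertices is trivially a valid decomposition of width 3. Conversely, {a, b, c, d} is a clique of size 4, and the vertices of any clique must share a bag in every tree decomposition; so some bag has ≥ 4 vertices and tw(G) ≥ 3. Combining the bounds, tw(G) = 3.

Treewidth 3.
One optimal decomposition is:
Bags: B1 = {a, b, c, d}
Tree: (single bag)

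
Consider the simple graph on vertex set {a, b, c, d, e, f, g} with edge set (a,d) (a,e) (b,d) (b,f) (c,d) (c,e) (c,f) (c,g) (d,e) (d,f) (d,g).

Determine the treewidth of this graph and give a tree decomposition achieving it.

The largest bag has 3 vertices, giving width 2; this decomposition certifies tw(G) ≤ 2. On the other hand G contains the 3-clique {c, d, g}. A clique must lie in a single bag of any decomposition, so no decomposition can have width below 2. Combining the bounds, tw(G) = 2.

Treewidth 2.
Bags: B1 = {c, d, f}  B2 = {c, d, e}  B3 = {b, d, f}  B4 = {a, d, e}  B5 = {c, d, g}
Tree: B1–B2, B1–B3, B2–B4, B2–B5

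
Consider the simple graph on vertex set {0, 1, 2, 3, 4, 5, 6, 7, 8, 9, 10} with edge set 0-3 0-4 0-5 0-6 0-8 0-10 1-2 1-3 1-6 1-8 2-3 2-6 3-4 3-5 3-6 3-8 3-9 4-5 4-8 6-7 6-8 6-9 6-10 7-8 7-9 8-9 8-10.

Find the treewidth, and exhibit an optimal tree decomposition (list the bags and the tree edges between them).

Treewidth 3.
One such decomposition:
Bags: B1 = {1, 2, 3, 6}  B2 = {1, 3, 6, 8}  B3 = {0, 3, 6, 8}  B4 = {0, 3, 4, 8}  B5 = {3, 6, 8, 9}  B6 = {0, 6, 8, 10}  B7 = {6, 7, 8, 9}  B8 = {0, 3, 4, 5}
Tree: B1–B2, B2–B3, B3–B4, B3–B5, B3–B6, B5–B7, B4–B8

Each bag holds 4 vertices, so the decomposition has width 3, which upper-bounds the treewidth. On the other hand G contains the 4-clique {0, 6, 8, 10}. A clique must lie in a single bag of any decomposition, so no decomposition can have width below 3. Hence tw(G) = 3 exactly.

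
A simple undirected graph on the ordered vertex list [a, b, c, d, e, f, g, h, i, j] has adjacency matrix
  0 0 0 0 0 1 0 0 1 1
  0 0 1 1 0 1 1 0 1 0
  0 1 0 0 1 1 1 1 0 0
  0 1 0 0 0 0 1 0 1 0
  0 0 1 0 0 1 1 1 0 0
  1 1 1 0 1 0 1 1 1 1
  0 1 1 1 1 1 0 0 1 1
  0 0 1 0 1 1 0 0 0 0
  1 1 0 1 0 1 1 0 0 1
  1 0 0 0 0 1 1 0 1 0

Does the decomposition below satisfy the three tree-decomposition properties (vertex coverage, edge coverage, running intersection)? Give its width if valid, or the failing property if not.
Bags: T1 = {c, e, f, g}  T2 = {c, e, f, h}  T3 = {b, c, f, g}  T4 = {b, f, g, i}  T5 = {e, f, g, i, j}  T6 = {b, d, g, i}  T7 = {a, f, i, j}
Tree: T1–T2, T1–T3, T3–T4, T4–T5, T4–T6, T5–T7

A tree decomposition must satisfy three properties: every vertex lies in some bag; for every edge, both endpoints lie together in some bag; and for every vertex, the bags containing it form a connected subtree. Here bags containing vertex e are not connected in the tree, so the decomposition is invalid.

No — bags containing vertex e are not connected in the tree.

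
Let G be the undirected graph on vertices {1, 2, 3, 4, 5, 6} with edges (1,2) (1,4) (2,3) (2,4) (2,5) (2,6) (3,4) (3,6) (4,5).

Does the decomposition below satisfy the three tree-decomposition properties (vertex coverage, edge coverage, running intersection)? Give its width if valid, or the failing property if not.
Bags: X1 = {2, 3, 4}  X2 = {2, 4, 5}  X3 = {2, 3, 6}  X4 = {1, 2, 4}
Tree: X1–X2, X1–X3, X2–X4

Every vertex of G appears in some bag (union = {1, 2, 3, 4, 5, 6}); every edge is covered by a bag; and for each vertex v the set of bags containing v is connected in the bag tree. The decomposition is therefore valid. The largest bag has 3 vertices, so the width is 2.

Yes; width 2.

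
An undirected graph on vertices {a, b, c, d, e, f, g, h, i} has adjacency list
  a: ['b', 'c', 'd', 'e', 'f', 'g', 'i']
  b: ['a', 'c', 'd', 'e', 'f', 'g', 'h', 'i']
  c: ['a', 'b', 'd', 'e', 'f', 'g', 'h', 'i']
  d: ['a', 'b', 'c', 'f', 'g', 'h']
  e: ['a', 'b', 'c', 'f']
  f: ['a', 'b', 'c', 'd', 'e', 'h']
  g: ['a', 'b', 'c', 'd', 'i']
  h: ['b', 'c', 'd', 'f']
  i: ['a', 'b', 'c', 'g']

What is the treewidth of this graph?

4

A width-4 tree decomposition is:
Bags: B1 = {b, c, d, f, h}  B2 = {a, b, c, d, f}  B3 = {a, b, c, e, f}  B4 = {a, b, c, d, g}  B5 = {a, b, c, g, i}
Tree: B1–B2, B2–B3, B2–B4, B4–B5
Each bag holds 5 vertices, so the decomposition has width 4, which upper-bounds the treewidth. For the lower bound, the 5 vertices {b, c, d, f, h} are pairwise adjacent, and any tree decomposition puts a clique entirely inside one bag — forcing width ≥ 4. Therefore the treewidth is 4.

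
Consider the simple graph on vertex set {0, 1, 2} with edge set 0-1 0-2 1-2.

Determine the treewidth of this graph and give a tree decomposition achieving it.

A single bag containing all 3 vertices is trivially a valid decomposition of width 2. For the lower bound, the 3 vertices {0, 1, 2} are pairwise adjacent, and any tree decomposition puts a clique entirely inside one bag — forcing width ≥ 2. Combining the bounds, tw(G) = 2.

Treewidth 2.
One optimal decomposition is:
Bags: B1 = {0, 1, 2}
Tree: (single bag)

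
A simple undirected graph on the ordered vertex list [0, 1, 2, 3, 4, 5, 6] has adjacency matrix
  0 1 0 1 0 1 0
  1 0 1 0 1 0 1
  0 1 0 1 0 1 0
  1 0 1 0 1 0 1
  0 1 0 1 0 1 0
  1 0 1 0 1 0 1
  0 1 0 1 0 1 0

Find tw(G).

A width-3 tree decomposition is:
Bags: B1 = {1, 3, 5, 6}  B2 = {0, 1, 3, 5}  B3 = {1, 2, 3, 5}  B4 = {1, 3, 4, 5}
Tree: B1–B2, B2–B3, B3–B4
The largest bag has 4 vertices, giving width 3; this decomposition certifies tw(G) ≤ 3. For the lower bound: the 4 vertex sets {1,6}, {0,3}, {5}, {2} are disjoint, each induces a connected subgraph, and every pair is joined by at least one edge of G. Contracting each set to a single vertex therefore yields K_{4} as a minor, and since treewidth is minor-monotone, tw(G) ≥ tw(K_{4}) = 3. Therefore the treewidth is 3.

3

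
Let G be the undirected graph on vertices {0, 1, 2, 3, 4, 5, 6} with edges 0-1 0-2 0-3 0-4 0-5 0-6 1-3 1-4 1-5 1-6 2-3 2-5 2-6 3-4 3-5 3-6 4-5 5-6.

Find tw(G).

A width-4 tree decomposition is:
Bags: B1 = {0, 2, 3, 5, 6}  B2 = {0, 1, 3, 5, 6}  B3 = {0, 1, 3, 4, 5}
Tree: B1–B2, B2–B3
Every bag has size at most 5, so the width is 5 − 1 = 4 and tw(G) ≤ 4. Conversely, {0, 1, 3, 4, 5} is a clique of size 5, and the vertices of any clique must share a bag in every tree decomposition; so some bag has ≥ 5 vertices and tw(G) ≥ 4. Therefore the treewidth is 4.

4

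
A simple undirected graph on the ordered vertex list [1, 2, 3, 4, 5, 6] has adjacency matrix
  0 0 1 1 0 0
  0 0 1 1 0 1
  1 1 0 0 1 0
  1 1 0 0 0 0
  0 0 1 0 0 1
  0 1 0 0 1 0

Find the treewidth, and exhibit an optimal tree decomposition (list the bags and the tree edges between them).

Treewidth 2.
Bags: B1 = {1, 3, 4}  B2 = {2, 3, 4}  B3 = {2, 3, 5}  B4 = {2, 5, 6}
Tree: B1–B2, B2–B3, B3–B4

Each bag holds 3 vertices, so the decomposition has width 2, which upper-bounds the treewidth. Since 1–4–2–3–1 is a cycle in G, G is not acyclic. Forests are exactly the graphs of treewidth ≤ 1, so tw(G) ≥ 2. The upper and lower bounds meet at 2, so that is the treewidth.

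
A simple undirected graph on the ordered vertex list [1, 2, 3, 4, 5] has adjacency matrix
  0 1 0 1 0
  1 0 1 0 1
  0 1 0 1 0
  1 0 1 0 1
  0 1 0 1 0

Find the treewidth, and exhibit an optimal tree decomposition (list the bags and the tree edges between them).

Every bag has size at most 3, so the width is 3 − 1 = 2 and tw(G) ≤ 2. For the lower bound, G contains the cycle 2–1–4–5–2, so G is not a forest; only forests have treewidth ≤ 1, hence tw(G) ≥ 2. Therefore the treewidth is 2.

Treewidth 2.
One such decomposition:
Bags: B1 = {1, 2, 4}  B2 = {2, 4, 5}  B3 = {2, 3, 4}
Tree: B1–B2, B2–B3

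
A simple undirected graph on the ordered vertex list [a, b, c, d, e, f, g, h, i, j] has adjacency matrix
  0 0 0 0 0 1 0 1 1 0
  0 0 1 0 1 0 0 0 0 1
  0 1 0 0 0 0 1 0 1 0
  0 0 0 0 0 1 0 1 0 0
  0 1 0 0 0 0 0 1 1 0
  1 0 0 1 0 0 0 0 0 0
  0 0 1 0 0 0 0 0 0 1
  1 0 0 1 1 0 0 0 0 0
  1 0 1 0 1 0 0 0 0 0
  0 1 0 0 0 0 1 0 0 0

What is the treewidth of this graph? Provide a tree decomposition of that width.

Treewidth 2.
One optimal decomposition is:
Bags: B1 = {b, g, j}  B2 = {b, c, g}  B3 = {b, c, e}  B4 = {c, e, i}  B5 = {e, h, i}  B6 = {a, h, i}  B7 = {a, d, h}  B8 = {a, d, f}
Tree: B1–B2, B2–B3, B3–B4, B4–B5, B5–B6, B6–B7, B7–B8

The largest bag has 3 vertices, giving width 2; this decomposition certifies tw(G) ≤ 2. Since j–g–c–b–j is a cycle in G, G is not acyclic. Forests are exactly the graphs of treewidth ≤ 1, so tw(G) ≥ 2. Hence tw(G) = 2 exactly.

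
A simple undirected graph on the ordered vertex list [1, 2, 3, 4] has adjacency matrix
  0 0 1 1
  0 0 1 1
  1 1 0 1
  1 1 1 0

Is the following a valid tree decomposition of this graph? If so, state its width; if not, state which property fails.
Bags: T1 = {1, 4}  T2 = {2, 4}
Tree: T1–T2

No — vertex 3 appears in no bag.

A tree decomposition must satisfy three properties: every vertex lies in some bag; for every edge, both endpoints lie together in some bag; and for every vertex, the bags containing it form a connected subtree. Here vertex 3 appears in no bag, so the decomposition is invalid.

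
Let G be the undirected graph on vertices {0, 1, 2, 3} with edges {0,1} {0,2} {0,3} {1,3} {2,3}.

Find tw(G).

A width-2 tree decomposition is:
Bags: B1 = {0, 1, 3}  B2 = {0, 2, 3}
Tree: B1–B2
Each bag holds 3 vertices, so the decomposition has width 2, which upper-bounds the treewidth. On the other hand G contains the 3-clique {0, 1, 3}. A clique must lie in a single bag of any decomposition, so no decomposition can have width below 2. Combining the bounds, tw(G) = 2.

2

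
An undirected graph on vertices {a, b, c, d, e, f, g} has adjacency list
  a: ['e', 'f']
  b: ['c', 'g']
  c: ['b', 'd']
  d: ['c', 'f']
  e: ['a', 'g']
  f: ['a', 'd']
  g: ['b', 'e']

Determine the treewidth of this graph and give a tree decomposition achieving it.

Treewidth 2.
One such decomposition:
Bags: B1 = {b, e, g}  B2 = {b, c, e}  B3 = {c, d, e}  B4 = {d, e, f}  B5 = {a, e, f}
Tree: B1–B2, B2–B3, B3–B4, B4–B5

The largest bag has 3 vertices, giving width 2; this decomposition certifies tw(G) ≤ 2. For the lower bound, G contains the cycle e–g–b–c–d–f–a–e, so G is not a forest; only forests have treewidth ≤ 1, hence tw(G) ≥ 2. The upper and lower bounds meet at 2, so that is the treewidth.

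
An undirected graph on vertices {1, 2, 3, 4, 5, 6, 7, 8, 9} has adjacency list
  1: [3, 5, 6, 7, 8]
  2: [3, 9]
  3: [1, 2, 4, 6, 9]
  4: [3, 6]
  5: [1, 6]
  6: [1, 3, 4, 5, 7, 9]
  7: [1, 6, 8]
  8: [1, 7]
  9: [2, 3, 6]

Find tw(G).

A width-2 tree decomposition is:
Bags: B1 = {1, 5, 6}  B2 = {1, 6, 7}  B3 = {1, 3, 6}  B4 = {1, 7, 8}  B5 = {3, 6, 9}  B6 = {2, 3, 9}  B7 = {3, 4, 6}
Tree: B1–B2, B1–B3, B2–B4, B3–B5, B5–B6, B3–B7
The largest bag has 3 vertices, giving width 2; this decomposition certifies tw(G) ≤ 2. On the other hand G contains the 3-clique {1, 7, 8}. A clique must lie in a single bag of any decomposition, so no decomposition can have width below 2. The upper and lower bounds meet at 2, so that is the treewidth.

2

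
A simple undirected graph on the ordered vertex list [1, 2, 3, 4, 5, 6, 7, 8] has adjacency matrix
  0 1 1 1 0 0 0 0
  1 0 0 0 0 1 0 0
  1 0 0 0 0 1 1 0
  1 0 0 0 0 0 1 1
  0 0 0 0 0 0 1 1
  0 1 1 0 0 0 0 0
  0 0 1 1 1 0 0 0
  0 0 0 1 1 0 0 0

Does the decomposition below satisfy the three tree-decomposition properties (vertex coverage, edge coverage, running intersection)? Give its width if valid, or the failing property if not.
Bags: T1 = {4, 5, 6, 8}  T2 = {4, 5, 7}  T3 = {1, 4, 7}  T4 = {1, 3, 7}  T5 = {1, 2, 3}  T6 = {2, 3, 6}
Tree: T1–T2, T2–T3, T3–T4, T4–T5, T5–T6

No — bags containing vertex 6 are not connected in the tree.

A tree decomposition must satisfy three properties: every vertex lies in some bag; for every edge, both endpoints lie together in some bag; and for every vertex, the bags containing it form a connected subtree. Here bags containing vertex 6 are not connected in the tree, so the decomposition is invalid.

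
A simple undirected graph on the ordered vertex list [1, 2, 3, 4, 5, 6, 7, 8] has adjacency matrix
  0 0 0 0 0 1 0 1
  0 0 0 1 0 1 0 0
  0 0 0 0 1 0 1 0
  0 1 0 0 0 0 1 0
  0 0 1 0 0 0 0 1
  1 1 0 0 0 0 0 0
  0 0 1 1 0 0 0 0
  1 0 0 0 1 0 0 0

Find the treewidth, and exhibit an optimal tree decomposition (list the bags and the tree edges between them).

Treewidth 2.
One such decomposition:
Bags: B1 = {1, 5, 8}  B2 = {1, 5, 6}  B3 = {2, 5, 6}  B4 = {2, 4, 5}  B5 = {4, 5, 7}  B6 = {3, 5, 7}
Tree: B1–B2, B2–B3, B3–B4, B4–B5, B5–B6

Each bag holds 3 vertices, so the decomposition has width 2, which upper-bounds the treewidth. Since 5–8–1–6–2–4–7–3–5 is a cycle in G, G is not acyclic. Forests are exactly the graphs of treewidth ≤ 1, so tw(G) ≥ 2. Hence tw(G) = 2 exactly.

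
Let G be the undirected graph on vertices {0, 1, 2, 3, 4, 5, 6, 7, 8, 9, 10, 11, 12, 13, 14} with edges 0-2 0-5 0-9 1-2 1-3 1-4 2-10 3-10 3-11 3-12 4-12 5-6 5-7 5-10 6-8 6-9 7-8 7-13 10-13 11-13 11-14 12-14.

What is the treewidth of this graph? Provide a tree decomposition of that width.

The largest bag has 4 vertices, giving width 3; this decomposition certifies tw(G) ≤ 3. For the lower bound: the 4 vertex sets {4,12,14}, {11}, {3}, {1,2,10,13} are disjoint, each induces a connected subgraph, and every pair is joined by at least one edge of G. Contracting each set to a single vertex therefore yields K_{4} as a minor, and since treewidth is minor-monotone, tw(G) ≥ tw(K_{4}) = 3. Hence tw(G) = 3 exactly.

Treewidth 3.
One optimal decomposition is:
Bags: B1 = {4, 11, 12, 14}  B2 = {3, 4, 11, 12}  B3 = {1, 3, 4, 11}  B4 = {1, 3, 11, 13}  B5 = {1, 3, 10, 13}  B6 = {1, 2, 10, 13}  B7 = {2, 7, 10, 13}  B8 = {2, 5, 7, 10}  B9 = {0, 2, 5, 7}  B10 = {0, 5, 7, 8}  B11 = {0, 5, 6, 8}  B12 = {0, 6, 8, 9}
Tree: B1–B2, B2–B3, B3–B4, B4–B5, B5–B6, B6–B7, B7–B8, B8–B9, B9–B10, B10–B11, B11–B12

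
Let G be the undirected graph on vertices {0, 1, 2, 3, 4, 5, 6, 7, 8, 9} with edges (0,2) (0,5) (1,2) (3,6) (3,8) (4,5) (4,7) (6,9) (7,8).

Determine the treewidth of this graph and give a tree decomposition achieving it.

Treewidth 1.
Bags: B1 = {6, 9}  B2 = {3, 6}  B3 = {3, 8}  B4 = {7, 8}  B5 = {4, 7}  B6 = {4, 5}  B7 = {0, 5}  B8 = {0, 2}  B9 = {1, 2}
Tree: B1–B2, B2–B3, B3–B4, B4–B5, B5–B6, B6–B7, B7–B8, B8–B9

The largest bag has 2 vertices, giving width 1; this decomposition certifies tw(G) ≤ 1. Since G has at least one edge (e.g. 9–6), it is not an edgeless graph, so tw(G) ≥ 1. The upper and lower bounds meet at 1, so that is the treewidth.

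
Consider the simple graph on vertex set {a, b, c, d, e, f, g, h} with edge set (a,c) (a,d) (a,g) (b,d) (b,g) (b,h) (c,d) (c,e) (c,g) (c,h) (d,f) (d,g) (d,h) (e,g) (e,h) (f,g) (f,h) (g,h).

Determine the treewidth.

A width-3 tree decomposition is:
Bags: B1 = {a, c, d, g}  B2 = {c, d, g, h}  B3 = {b, d, g, h}  B4 = {c, e, g, h}  B5 = {d, f, g, h}
Tree: B1–B2, B2–B3, B2–B4, B2–B5
The largest bag has 4 vertices, giving width 3; this decomposition certifies tw(G) ≤ 3. For the lower bound, the 4 vertices {c, d, g, h} are pairwise adjacent, and any tree decomposition puts a clique entirely inside one bag — forcing width ≥ 3. Therefore the treewidth is 3.

3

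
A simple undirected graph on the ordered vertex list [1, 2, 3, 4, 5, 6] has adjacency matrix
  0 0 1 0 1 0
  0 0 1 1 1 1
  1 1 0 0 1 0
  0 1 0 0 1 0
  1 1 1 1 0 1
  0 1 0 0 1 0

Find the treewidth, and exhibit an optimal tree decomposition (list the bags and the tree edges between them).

Treewidth 2.
One optimal decomposition is:
Bags: B1 = {2, 5, 6}  B2 = {2, 4, 5}  B3 = {2, 3, 5}  B4 = {1, 3, 5}
Tree: B1–B2, B2–B3, B3–B4

Every bag has size at most 3, so the width is 3 − 1 = 2 and tw(G) ≤ 2. For the lower bound, the 3 vertices {1, 3, 5} are pairwise adjacent, and any tree decomposition puts a clique entirely inside one bag — forcing width ≥ 2. Combining the bounds, tw(G) = 2.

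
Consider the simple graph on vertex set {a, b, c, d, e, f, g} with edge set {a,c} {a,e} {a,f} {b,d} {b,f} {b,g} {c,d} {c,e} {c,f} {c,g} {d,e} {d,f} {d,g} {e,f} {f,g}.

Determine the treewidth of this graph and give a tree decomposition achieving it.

The largest bag has 4 vertices, giving width 3; this decomposition certifies tw(G) ≤ 3. For the lower bound, the 4 vertices {c, d, f, g} are pairwise adjacent, and any tree decomposition puts a clique entirely inside one bag — forcing width ≥ 3. Hence tw(G) = 3 exactly.

Treewidth 3.
Bags: B1 = {b, d, f, g}  B2 = {c, d, f, g}  B3 = {c, d, e, f}  B4 = {a, c, e, f}
Tree: B1–B2, B2–B3, B3–B4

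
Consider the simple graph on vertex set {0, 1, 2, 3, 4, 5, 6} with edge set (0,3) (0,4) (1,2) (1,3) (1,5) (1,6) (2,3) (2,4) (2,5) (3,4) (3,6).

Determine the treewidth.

A width-2 tree decomposition is:
Bags: B1 = {1, 2, 3}  B2 = {2, 3, 4}  B3 = {1, 3, 6}  B4 = {0, 3, 4}  B5 = {1, 2, 5}
Tree: B1–B2, B1–B3, B2–B4, B1–B5
Every bag has size at most 3, so the width is 3 − 1 = 2 and tw(G) ≤ 2. Conversely, {0, 3, 4} is a clique of size 3, and the vertices of any clique must share a bag in every tree decomposition; so some bag has ≥ 3 vertices and tw(G) ≥ 2. Hence tw(G) = 2 exactly.

2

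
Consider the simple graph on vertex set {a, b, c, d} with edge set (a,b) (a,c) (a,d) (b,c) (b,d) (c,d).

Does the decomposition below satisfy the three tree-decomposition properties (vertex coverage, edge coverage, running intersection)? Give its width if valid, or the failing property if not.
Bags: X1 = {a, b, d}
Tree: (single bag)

A tree decomposition must satisfy three properties: every vertex lies in some bag; for every edge, both endpoints lie together in some bag; and for every vertex, the bags containing it form a connected subtree. Here vertex c appears in no bag, so the decomposition is invalid.

No — vertex c appears in no bag.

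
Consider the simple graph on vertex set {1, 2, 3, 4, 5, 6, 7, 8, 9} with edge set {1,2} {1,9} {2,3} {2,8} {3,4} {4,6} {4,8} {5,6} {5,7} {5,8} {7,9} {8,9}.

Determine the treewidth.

A width-3 tree decomposition is:
Bags: B1 = {2, 3, 4, 6}  B2 = {2, 4, 6, 8}  B3 = {2, 5, 6, 8}  B4 = {1, 2, 5, 8}  B5 = {1, 5, 8, 9}  B6 = {1, 5, 7, 9}
Tree: B1–B2, B2–B3, B3–B4, B4–B5, B5–B6
The largest bag has 4 vertices, giving width 3; this decomposition certifies tw(G) ≤ 3. For the lower bound: the 4 vertex sets {3,4,6}, {2}, {8}, {1,5,7,9} are disjoint, each induces a connected subgraph, and every pair is joined by at least one edge of G. Contracting each set to a single vertex therefore yields K_{4} as a minor, and since treewidth is minor-monotone, tw(G) ≥ tw(K_{4}) = 3. Therefore the treewidth is 3.

3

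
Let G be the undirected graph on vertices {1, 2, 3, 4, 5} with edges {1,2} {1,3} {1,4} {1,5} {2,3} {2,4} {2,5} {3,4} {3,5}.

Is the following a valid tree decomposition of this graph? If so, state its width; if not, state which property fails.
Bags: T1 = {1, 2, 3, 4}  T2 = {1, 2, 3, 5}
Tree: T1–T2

Yes; width 3.

Checking the three conditions: (i) the bags cover all of {1, 2, 3, 4, 5}; (ii) for each edge, some bag contains both endpoints; (iii) the bags containing any fixed vertex form a subtree. All hold, so the decomposition is valid with width 4 − 1 = 3.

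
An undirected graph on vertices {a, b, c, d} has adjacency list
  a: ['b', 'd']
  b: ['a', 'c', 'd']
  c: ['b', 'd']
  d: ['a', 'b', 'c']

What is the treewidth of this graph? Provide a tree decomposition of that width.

Treewidth 2.
One such decomposition:
Bags: B1 = {a, b, d}  B2 = {b, c, d}
Tree: B1–B2

The largest bag has 3 vertices, giving width 2; this decomposition certifies tw(G) ≤ 2. On the other hand G contains the 3-clique {b, c, d}. A clique must lie in a single bag of any decomposition, so no decomposition can have width below 2. Combining the bounds, tw(G) = 2.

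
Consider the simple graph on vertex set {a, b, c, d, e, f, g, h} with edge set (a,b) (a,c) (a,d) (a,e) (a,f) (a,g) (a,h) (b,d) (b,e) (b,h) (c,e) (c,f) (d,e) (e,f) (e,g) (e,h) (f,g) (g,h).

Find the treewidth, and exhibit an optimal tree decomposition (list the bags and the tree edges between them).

Treewidth 3.
One such decomposition:
Bags: B1 = {a, e, f, g}  B2 = {a, e, g, h}  B3 = {a, c, e, f}  B4 = {a, b, e, h}  B5 = {a, b, d, e}
Tree: B1–B2, B1–B3, B2–B4, B4–B5

The largest bag has 4 vertices, giving width 3; this decomposition certifies tw(G) ≤ 3. On the other hand G contains the 4-clique {a, b, d, e}. A clique must lie in a single bag of any decomposition, so no decomposition can have width below 3. Hence tw(G) = 3 exactly.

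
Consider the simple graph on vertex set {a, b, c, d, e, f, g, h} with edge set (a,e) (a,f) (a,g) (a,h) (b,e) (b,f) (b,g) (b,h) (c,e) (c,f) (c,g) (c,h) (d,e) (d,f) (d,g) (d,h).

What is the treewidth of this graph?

4

A width-4 tree decomposition is:
Bags: B1 = {a, e, f, g, h}  B2 = {d, e, f, g, h}  B3 = {b, e, f, g, h}  B4 = {c, e, f, g, h}
Tree: B1–B2, B2–B3, B3–B4
The largest bag has 5 vertices, giving width 4; this decomposition certifies tw(G) ≤ 4. For the lower bound: the 5 vertex sets {a,e}, {d,h}, {b,g}, {f}, {c} are disjoint, each induces a connected subgraph, and every pair is joined by at least one edge of G. Contracting each set to a single vertex therefore yields K_{5} as a minor, and since treewidth is minor-monotone, tw(G) ≥ tw(K_{5}) = 4. The upper and lower bounds meet at 4, so that is the treewidth.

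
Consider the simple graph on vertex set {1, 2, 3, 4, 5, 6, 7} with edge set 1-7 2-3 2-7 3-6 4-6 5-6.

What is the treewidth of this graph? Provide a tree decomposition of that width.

Treewidth 1.
One optimal decomposition is:
Bags: B1 = {1, 7}  B2 = {2, 7}  B3 = {2, 3}  B4 = {3, 6}  B5 = {5, 6}  B6 = {4, 6}
Tree: B1–B2, B2–B3, B3–B4, B4–B5, B4–B6

The largest bag has 2 vertices, giving width 1; this decomposition certifies tw(G) ≤ 1. Any graph with an edge has treewidth ≥ 1, and G has the edge 7–1. Therefore the treewidth is 1.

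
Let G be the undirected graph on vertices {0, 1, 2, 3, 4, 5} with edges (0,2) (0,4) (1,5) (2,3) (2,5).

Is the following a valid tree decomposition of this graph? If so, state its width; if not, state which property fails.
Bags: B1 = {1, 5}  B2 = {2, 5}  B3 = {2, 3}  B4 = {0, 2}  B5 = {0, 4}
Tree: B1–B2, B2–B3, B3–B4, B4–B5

Yes; width 1.

Every vertex of G appears in some bag (union = {0, 1, 2, 3, 4, 5}); every edge is covered by a bag; and for each vertex v the set of bags containing v is connected in the bag tree. The decomposition is therefore valid. The largest bag has 2 vertices, so the width is 1.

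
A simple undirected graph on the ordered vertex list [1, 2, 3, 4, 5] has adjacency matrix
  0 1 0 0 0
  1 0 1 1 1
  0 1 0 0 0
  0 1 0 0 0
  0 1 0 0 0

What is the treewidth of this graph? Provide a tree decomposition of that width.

Treewidth 1.
Bags: B1 = {2, 4}  B2 = {2, 5}  B3 = {2, 3}  B4 = {1, 2}
Tree: B1–B2, B2–B3, B2–B4

Each bag holds 2 vertices, so the decomposition has width 1, which upper-bounds the treewidth. Since G has at least one edge (e.g. 4–2), it is not an edgeless graph, so tw(G) ≥ 1. Combining the bounds, tw(G) = 1.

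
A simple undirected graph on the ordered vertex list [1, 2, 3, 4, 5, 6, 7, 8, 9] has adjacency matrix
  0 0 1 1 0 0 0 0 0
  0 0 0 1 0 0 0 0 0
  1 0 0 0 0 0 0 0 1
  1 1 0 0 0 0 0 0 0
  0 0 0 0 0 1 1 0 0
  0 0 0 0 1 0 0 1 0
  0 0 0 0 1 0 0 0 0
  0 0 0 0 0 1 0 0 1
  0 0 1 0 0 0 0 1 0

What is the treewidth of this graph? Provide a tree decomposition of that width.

Each bag holds 2 vertices, so the decomposition has width 1, which upper-bounds the treewidth. G has an edge, so its treewidth is at least 1. The upper and lower bounds meet at 1, so that is the treewidth.

Treewidth 1.
Bags: B1 = {5, 7}  B2 = {5, 6}  B3 = {6, 8}  B4 = {8, 9}  B5 = {3, 9}  B6 = {1, 3}  B7 = {1, 4}  B8 = {2, 4}
Tree: B1–B2, B2–B3, B3–B4, B4–B5, B5–B6, B6–B7, B7–B8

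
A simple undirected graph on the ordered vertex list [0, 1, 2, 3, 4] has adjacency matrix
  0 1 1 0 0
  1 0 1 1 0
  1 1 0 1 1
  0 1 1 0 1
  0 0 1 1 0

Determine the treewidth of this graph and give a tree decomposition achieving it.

Treewidth 2.
One such decomposition:
Bags: B1 = {0, 1, 2}  B2 = {1, 2, 3}  B3 = {2, 3, 4}
Tree: B1–B2, B2–B3

Every bag has size at most 3, so the width is 3 − 1 = 2 and tw(G) ≤ 2. For the lower bound, the 3 vertices {0, 1, 2} are pairwise adjacent, and any tree decomposition puts a clique entirely inside one bag — forcing width ≥ 2. Combining the bounds, tw(G) = 2.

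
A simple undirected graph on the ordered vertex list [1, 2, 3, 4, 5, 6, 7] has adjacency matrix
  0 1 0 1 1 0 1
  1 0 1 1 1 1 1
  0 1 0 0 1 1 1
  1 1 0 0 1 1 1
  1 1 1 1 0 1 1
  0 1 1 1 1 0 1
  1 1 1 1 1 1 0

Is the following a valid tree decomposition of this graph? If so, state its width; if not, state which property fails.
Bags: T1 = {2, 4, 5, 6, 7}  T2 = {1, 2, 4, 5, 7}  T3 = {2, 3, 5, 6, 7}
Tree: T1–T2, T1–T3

Yes; width 4.

Vertex coverage: the bags together contain {1, 2, 3, 4, 5, 6, 7}, the full vertex set. Edge coverage: each edge of G has both endpoints in at least one bag. Running intersection: for every vertex, the bags containing it form a connected subtree. All three properties hold, so this is a valid tree decomposition of width max|bag| − 1 = 4, and hence tw(G) ≤ 4.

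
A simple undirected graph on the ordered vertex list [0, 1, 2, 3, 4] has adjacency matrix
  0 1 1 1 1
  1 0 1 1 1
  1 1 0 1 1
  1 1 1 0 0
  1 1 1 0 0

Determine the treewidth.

A width-3 tree decomposition is:
Bags: B1 = {0, 1, 2, 4}  B2 = {0, 1, 2, 3}
Tree: B1–B2
Every bag has size at most 4, so the width is 4 − 1 = 3 and tw(G) ≤ 3. On the other hand G contains the 4-clique {0, 1, 2, 3}. A clique must lie in a single bag of any decomposition, so no decomposition can have width below 3. Combining the bounds, tw(G) = 3.

3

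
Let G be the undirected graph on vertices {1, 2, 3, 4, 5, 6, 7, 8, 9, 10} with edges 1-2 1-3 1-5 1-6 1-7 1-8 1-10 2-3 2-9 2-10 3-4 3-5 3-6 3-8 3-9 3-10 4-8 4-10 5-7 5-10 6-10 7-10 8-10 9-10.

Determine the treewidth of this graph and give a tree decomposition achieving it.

Treewidth 3.
One optimal decomposition is:
Bags: B1 = {3, 4, 8, 10}  B2 = {1, 3, 8, 10}  B3 = {1, 2, 3, 10}  B4 = {1, 3, 6, 10}  B5 = {2, 3, 9, 10}  B6 = {1, 3, 5, 10}  B7 = {1, 5, 7, 10}
Tree: B1–B2, B2–B3, B2–B4, B3–B5, B2–B6, B6–B7

The largest bag has 4 vertices, giving width 3; this decomposition certifies tw(G) ≤ 3. On the other hand G contains the 4-clique {1, 3, 8, 10}. A clique must lie in a single bag of any decomposition, so no decomposition can have width below 3. Combining the bounds, tw(G) = 3.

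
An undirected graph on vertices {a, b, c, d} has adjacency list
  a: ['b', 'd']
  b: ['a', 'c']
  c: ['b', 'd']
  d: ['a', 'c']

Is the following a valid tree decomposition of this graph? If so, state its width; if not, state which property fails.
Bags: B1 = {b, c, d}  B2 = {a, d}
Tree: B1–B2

A tree decomposition must satisfy three properties: every vertex lies in some bag; for every edge, both endpoints lie together in some bag; and for every vertex, the bags containing it form a connected subtree. Here edge (b,a) lies in no bag, so the decomposition is invalid.

No — edge (b,a) lies in no bag.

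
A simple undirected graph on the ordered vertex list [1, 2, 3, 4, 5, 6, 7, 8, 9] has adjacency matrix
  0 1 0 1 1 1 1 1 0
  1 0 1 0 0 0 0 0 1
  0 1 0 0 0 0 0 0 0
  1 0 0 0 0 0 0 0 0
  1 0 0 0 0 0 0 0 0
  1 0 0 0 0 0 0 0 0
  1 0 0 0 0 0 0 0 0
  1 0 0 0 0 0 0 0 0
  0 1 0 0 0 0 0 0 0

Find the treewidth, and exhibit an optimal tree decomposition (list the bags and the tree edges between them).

Every bag has size at most 2, so the width is 2 − 1 = 1 and tw(G) ≤ 1. Any graph with an edge has treewidth ≥ 1, and G has the edge 2–1. Combining the bounds, tw(G) = 1.

Treewidth 1.
One such decomposition:
Bags: B1 = {1, 2}  B2 = {1, 8}  B3 = {1, 4}  B4 = {1, 7}  B5 = {2, 3}  B6 = {2, 9}  B7 = {1, 5}  B8 = {1, 6}
Tree: B1–B2, B2–B3, B3–B4, B1–B5, B1–B6, B4–B7, B3–B8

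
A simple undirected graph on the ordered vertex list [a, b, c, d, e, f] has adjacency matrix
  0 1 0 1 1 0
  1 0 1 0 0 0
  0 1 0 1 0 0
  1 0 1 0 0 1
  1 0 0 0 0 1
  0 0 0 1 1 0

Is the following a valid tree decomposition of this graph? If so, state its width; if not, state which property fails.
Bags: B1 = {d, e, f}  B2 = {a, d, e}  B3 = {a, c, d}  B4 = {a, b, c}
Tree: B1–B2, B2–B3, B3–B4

Vertex coverage: the bags together contain {a, b, c, d, e, f}, the full vertex set. Edge coverage: each edge of G has both endpoints in at least one bag. Running intersection: for every vertex, the bags containing it form a connected subtree. All three properties hold, so this is a valid tree decomposition of width max|bag| − 1 = 2, and hence tw(G) ≤ 2.

Yes; width 2.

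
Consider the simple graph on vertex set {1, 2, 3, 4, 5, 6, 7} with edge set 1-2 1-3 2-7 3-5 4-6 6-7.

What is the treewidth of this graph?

1

A width-1 tree decomposition is:
Bags: B1 = {3, 5}  B2 = {1, 3}  B3 = {1, 2}  B4 = {2, 7}  B5 = {6, 7}  B6 = {4, 6}
Tree: B1–B2, B2–B3, B3–B4, B4–B5, B5–B6
Every bag has size at most 2, so the width is 2 − 1 = 1 and tw(G) ≤ 1. Since G has at least one edge (e.g. 5–3), it is not an edgeless graph, so tw(G) ≥ 1. Combining the bounds, tw(G) = 1.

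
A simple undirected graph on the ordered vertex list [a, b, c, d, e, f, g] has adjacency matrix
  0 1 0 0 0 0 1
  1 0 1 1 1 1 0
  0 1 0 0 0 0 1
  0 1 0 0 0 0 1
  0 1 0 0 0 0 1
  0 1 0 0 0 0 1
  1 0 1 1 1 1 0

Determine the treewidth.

A width-2 tree decomposition is:
Bags: B1 = {b, d, g}  B2 = {b, f, g}  B3 = {b, e, g}  B4 = {b, c, g}  B5 = {a, b, g}
Tree: B1–B2, B2–B3, B3–B4, B4–B5
Every bag has size at most 3, so the width is 3 − 1 = 2 and tw(G) ≤ 2. For the lower bound, G contains the cycle g–d–b–f–g, so G is not a forest; only forests have treewidth ≤ 1, hence tw(G) ≥ 2. Combining the bounds, tw(G) = 2.

2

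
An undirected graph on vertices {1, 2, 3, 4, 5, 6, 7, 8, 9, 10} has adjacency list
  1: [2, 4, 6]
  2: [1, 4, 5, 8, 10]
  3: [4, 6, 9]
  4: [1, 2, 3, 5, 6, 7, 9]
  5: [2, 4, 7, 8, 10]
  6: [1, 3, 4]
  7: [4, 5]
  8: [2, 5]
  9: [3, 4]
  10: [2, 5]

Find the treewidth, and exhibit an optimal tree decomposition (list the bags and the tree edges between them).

Treewidth 2.
One optimal decomposition is:
Bags: B1 = {1, 2, 4}  B2 = {1, 4, 6}  B3 = {2, 4, 5}  B4 = {2, 5, 8}  B5 = {3, 4, 6}  B6 = {4, 5, 7}  B7 = {2, 5, 10}  B8 = {3, 4, 9}
Tree: B1–B2, B1–B3, B3–B4, B2–B5, B3–B6, B4–B7, B5–B8

Every bag has size at most 3, so the width is 3 − 1 = 2 and tw(G) ≤ 2. Conversely, {2, 5, 8} is a clique of size 3, and the vertices of any clique must share a bag in every tree decomposition; so some bag has ≥ 3 vertices and tw(G) ≥ 2. Therefore the treewidth is 2.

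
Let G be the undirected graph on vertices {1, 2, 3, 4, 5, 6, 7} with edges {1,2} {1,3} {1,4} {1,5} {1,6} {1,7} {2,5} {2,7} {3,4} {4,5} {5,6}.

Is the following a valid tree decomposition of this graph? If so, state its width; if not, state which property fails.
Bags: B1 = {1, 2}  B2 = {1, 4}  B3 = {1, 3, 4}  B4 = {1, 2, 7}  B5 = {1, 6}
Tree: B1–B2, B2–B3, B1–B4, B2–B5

A tree decomposition must satisfy three properties: every vertex lies in some bag; for every edge, both endpoints lie together in some bag; and for every vertex, the bags containing it form a connected subtree. Here vertex 5 appears in no bag, so the decomposition is invalid.

No — vertex 5 appears in no bag.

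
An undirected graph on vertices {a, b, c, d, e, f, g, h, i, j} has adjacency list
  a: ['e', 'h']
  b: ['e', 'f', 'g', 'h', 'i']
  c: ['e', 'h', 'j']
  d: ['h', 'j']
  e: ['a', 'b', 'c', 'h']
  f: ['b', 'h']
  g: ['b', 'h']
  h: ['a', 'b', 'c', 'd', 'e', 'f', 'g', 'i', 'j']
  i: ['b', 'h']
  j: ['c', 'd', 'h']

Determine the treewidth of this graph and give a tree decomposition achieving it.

The largest bag has 3 vertices, giving width 2; this decomposition certifies tw(G) ≤ 2. On the other hand G contains the 3-clique {d, h, j}. A clique must lie in a single bag of any decomposition, so no decomposition can have width below 2. The upper and lower bounds meet at 2, so that is the treewidth.

Treewidth 2.
Bags: B1 = {c, e, h}  B2 = {b, e, h}  B3 = {b, f, h}  B4 = {a, e, h}  B5 = {c, h, j}  B6 = {b, g, h}  B7 = {d, h, j}  B8 = {b, h, i}
Tree: B1–B2, B2–B3, B2–B4, B1–B5, B2–B6, B5–B7, B3–B8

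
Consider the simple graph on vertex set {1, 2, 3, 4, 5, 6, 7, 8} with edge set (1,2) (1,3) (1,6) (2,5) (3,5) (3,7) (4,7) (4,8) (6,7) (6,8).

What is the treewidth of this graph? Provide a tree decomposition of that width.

Every bag has size at most 3, so the width is 3 − 1 = 2 and tw(G) ≤ 2. The edges 8–4–7–6–8 form a cycle, so G is not a tree and its treewidth is at least 2. Combining the bounds, tw(G) = 2.

Treewidth 2.
One optimal decomposition is:
Bags: B1 = {4, 6, 8}  B2 = {4, 6, 7}  B3 = {1, 6, 7}  B4 = {1, 3, 7}  B5 = {1, 2, 3}  B6 = {2, 3, 5}
Tree: B1–B2, B2–B3, B3–B4, B4–B5, B5–B6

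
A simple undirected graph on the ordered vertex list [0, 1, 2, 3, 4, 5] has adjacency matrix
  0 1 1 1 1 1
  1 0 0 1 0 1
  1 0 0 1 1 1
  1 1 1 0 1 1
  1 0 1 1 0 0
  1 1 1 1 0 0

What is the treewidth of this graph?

A width-3 tree decomposition is:
Bags: B1 = {0, 2, 3, 5}  B2 = {0, 2, 3, 4}  B3 = {0, 1, 3, 5}
Tree: B1–B2, B1–B3
Each bag holds 4 vertices, so the decomposition has width 3, which upper-bounds the treewidth. Conversely, {0, 1, 3, 5} is a clique of size 4, and the vertices of any clique must share a bag in every tree decomposition; so some bag has ≥ 4 vertices and tw(G) ≥ 3. The upper and lower bounds meet at 3, so that is the treewidth.

3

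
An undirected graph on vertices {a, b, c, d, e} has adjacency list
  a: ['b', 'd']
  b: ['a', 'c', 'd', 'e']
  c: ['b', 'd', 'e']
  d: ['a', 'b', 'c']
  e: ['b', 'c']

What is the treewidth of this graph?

2

A width-2 tree decomposition is:
Bags: B1 = {b, c, d}  B2 = {a, b, d}  B3 = {b, c, e}
Tree: B1–B2, B1–B3
Every bag has size at most 3, so the width is 3 − 1 = 2 and tw(G) ≤ 2. On the other hand G contains the 3-clique {b, c, d}. A clique must lie in a single bag of any decomposition, so no decomposition can have width below 2. Therefore the treewidth is 2.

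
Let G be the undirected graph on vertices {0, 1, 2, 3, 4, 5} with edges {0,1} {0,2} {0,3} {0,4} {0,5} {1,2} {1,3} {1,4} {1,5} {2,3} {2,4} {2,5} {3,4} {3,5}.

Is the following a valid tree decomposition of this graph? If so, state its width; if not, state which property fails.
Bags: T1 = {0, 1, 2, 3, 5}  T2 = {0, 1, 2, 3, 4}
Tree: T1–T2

Yes; width 4.

Vertex coverage: the bags together contain {0, 1, 2, 3, 4, 5}, the full vertex set. Edge coverage: each edge of G has both endpoints in at least one bag. Running intersection: for every vertex, the bags containing it form a connected subtree. All three properties hold, so this is a valid tree decomposition of width max|bag| − 1 = 4, and hence tw(G) ≤ 4.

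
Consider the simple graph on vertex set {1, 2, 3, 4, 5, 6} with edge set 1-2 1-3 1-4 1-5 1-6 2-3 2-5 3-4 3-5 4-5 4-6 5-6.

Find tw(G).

A width-3 tree decomposition is:
Bags: B1 = {1, 3, 4, 5}  B2 = {1, 2, 3, 5}  B3 = {1, 4, 5, 6}
Tree: B1–B2, B1–B3
The largest bag has 4 vertices, giving width 3; this decomposition certifies tw(G) ≤ 3. On the other hand G contains the 4-clique {1, 2, 3, 5}. A clique must lie in a single bag of any decomposition, so no decomposition can have width below 3. Combining the bounds, tw(G) = 3.

3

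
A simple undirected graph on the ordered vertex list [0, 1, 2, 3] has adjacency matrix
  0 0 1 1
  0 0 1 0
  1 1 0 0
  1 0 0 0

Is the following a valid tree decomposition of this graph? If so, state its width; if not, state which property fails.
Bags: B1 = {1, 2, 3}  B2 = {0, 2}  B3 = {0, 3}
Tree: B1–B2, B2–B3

A tree decomposition must satisfy three properties: every vertex lies in some bag; for every edge, both endpoints lie together in some bag; and for every vertex, the bags containing it form a connected subtree. Here bags containing vertex 3 are not connected in the tree, so the decomposition is invalid.

No — bags containing vertex 3 are not connected in the tree.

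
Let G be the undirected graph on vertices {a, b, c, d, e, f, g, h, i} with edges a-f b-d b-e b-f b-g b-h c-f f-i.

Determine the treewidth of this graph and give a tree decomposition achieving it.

Each bag holds 2 vertices, so the decomposition has width 1, which upper-bounds the treewidth. G has an edge, so its treewidth is at least 1. Hence tw(G) = 1 exactly.

Treewidth 1.
Bags: B1 = {b, f}  B2 = {f, i}  B3 = {b, d}  B4 = {a, f}  B5 = {c, f}  B6 = {b, g}  B7 = {b, e}  B8 = {b, h}
Tree: B1–B2, B1–B3, B1–B4, B2–B5, B3–B6, B6–B7, B3–B8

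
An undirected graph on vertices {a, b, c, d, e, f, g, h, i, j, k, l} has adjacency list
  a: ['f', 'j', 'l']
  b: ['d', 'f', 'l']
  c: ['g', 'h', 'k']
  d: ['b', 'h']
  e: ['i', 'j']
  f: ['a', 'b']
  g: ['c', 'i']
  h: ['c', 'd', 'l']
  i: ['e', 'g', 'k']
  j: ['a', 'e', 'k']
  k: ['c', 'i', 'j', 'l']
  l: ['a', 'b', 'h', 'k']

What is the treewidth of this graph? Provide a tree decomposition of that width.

The largest bag has 4 vertices, giving width 3; this decomposition certifies tw(G) ≤ 3. For the lower bound: the 4 vertex sets {e,g,i}, {j}, {k}, {a,c,h,l} are disjoint, each induces a connected subgraph, and every pair is joined by at least one edge of G. Contracting each set to a single vertex therefore yields K_{4} as a minor, and since treewidth is minor-monotone, tw(G) ≥ tw(K_{4}) = 3. Hence tw(G) = 3 exactly.

Treewidth 3.
One optimal decomposition is:
Bags: B1 = {e, g, i, j}  B2 = {g, i, j, k}  B3 = {c, g, j, k}  B4 = {a, c, j, k}  B5 = {a, c, k, l}  B6 = {a, c, h, l}  B7 = {a, f, h, l}  B8 = {b, f, h, l}  B9 = {b, d, f, h}
Tree: B1–B2, B2–B3, B3–B4, B4–B5, B5–B6, B6–B7, B7–B8, B8–B9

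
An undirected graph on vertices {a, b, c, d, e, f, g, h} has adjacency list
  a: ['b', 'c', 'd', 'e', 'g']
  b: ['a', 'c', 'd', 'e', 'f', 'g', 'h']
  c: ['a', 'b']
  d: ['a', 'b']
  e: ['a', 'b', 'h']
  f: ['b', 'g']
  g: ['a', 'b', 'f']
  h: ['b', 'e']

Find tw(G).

2

A width-2 tree decomposition is:
Bags: B1 = {a, b, c}  B2 = {a, b, e}  B3 = {a, b, g}  B4 = {b, f, g}  B5 = {b, e, h}  B6 = {a, b, d}
Tree: B1–B2, B1–B3, B3–B4, B2–B5, B2–B6
The largest bag has 3 vertices, giving width 2; this decomposition certifies tw(G) ≤ 2. Conversely, {a, b, d} is a clique of size 3, and the vertices of any clique must share a bag in every tree decomposition; so some bag has ≥ 3 vertices and tw(G) ≥ 2. Combining the bounds, tw(G) = 2.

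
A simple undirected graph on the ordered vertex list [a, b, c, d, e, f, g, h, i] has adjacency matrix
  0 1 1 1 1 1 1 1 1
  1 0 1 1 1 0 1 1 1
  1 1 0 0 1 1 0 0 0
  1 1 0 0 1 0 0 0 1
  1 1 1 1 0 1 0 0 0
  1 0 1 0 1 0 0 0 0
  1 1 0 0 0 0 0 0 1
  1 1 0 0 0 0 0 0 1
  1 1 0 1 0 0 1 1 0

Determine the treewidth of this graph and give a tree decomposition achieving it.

Every bag has size at most 4, so the width is 4 − 1 = 3 and tw(G) ≤ 3. For the lower bound, the 4 vertices {a, c, e, f} are pairwise adjacent, and any tree decomposition puts a clique entirely inside one bag — forcing width ≥ 3. Combining the bounds, tw(G) = 3.

Treewidth 3.
Bags: B1 = {a, b, d, e}  B2 = {a, b, c, e}  B3 = {a, b, d, i}  B4 = {a, b, g, i}  B5 = {a, b, h, i}  B6 = {a, c, e, f}
Tree: B1–B2, B1–B3, B3–B4, B3–B5, B2–B6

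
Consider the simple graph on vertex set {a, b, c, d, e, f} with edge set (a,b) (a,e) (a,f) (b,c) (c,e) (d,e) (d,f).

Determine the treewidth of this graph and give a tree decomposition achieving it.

Treewidth 2.
One such decomposition:
Bags: B1 = {a, d, f}  B2 = {a, d, e}  B3 = {a, b, e}  B4 = {b, c, e}
Tree: B1–B2, B2–B3, B3–B4

Each bag holds 3 vertices, so the decomposition has width 2, which upper-bounds the treewidth. For the lower bound, G contains the cycle f–d–e–a–f, so G is not a forest; only forests have treewidth ≤ 1, hence tw(G) ≥ 2. Combining the bounds, tw(G) = 2.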